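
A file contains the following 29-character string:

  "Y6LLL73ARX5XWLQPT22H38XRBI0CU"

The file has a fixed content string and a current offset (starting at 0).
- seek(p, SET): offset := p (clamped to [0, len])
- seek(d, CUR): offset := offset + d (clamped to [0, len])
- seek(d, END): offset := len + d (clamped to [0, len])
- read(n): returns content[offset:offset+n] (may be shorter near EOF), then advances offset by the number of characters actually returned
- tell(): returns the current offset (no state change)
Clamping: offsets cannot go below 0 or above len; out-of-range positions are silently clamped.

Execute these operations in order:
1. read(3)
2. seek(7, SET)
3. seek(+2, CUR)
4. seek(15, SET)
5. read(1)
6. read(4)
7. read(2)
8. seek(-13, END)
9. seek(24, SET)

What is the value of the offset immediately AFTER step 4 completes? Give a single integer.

After 1 (read(3)): returned 'Y6L', offset=3
After 2 (seek(7, SET)): offset=7
After 3 (seek(+2, CUR)): offset=9
After 4 (seek(15, SET)): offset=15

Answer: 15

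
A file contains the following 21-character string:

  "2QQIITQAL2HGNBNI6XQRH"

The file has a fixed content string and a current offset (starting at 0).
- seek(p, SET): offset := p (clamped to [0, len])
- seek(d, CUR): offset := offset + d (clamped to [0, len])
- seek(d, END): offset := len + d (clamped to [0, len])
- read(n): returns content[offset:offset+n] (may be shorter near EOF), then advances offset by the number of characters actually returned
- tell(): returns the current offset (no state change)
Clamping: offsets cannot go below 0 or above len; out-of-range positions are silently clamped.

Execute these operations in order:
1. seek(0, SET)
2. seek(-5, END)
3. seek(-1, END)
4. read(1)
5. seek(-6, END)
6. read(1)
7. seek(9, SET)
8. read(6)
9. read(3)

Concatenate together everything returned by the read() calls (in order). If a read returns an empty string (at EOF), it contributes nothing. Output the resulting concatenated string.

Answer: HI2HGNBNI6X

Derivation:
After 1 (seek(0, SET)): offset=0
After 2 (seek(-5, END)): offset=16
After 3 (seek(-1, END)): offset=20
After 4 (read(1)): returned 'H', offset=21
After 5 (seek(-6, END)): offset=15
After 6 (read(1)): returned 'I', offset=16
After 7 (seek(9, SET)): offset=9
After 8 (read(6)): returned '2HGNBN', offset=15
After 9 (read(3)): returned 'I6X', offset=18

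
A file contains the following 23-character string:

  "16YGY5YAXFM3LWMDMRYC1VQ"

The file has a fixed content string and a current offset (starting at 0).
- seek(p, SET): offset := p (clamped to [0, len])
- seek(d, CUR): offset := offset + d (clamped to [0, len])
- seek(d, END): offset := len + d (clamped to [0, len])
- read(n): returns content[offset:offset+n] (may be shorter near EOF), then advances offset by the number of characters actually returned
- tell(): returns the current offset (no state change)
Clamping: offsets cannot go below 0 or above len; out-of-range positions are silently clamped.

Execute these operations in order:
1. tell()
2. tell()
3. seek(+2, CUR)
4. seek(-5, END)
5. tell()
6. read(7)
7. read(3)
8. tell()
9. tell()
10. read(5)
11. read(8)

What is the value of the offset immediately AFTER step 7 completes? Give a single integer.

Answer: 23

Derivation:
After 1 (tell()): offset=0
After 2 (tell()): offset=0
After 3 (seek(+2, CUR)): offset=2
After 4 (seek(-5, END)): offset=18
After 5 (tell()): offset=18
After 6 (read(7)): returned 'YC1VQ', offset=23
After 7 (read(3)): returned '', offset=23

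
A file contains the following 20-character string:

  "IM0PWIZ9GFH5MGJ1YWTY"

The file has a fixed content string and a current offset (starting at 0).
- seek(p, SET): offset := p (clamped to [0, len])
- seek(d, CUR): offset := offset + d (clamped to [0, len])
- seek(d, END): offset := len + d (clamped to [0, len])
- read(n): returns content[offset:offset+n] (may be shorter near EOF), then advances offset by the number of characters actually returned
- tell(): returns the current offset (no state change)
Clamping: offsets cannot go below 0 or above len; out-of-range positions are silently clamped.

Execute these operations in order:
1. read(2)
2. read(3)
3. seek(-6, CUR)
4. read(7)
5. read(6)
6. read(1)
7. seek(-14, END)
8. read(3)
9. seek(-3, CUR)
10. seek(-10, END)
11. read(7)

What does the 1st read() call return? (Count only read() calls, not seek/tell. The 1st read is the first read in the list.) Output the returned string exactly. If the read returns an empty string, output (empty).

Answer: IM

Derivation:
After 1 (read(2)): returned 'IM', offset=2
After 2 (read(3)): returned '0PW', offset=5
After 3 (seek(-6, CUR)): offset=0
After 4 (read(7)): returned 'IM0PWIZ', offset=7
After 5 (read(6)): returned '9GFH5M', offset=13
After 6 (read(1)): returned 'G', offset=14
After 7 (seek(-14, END)): offset=6
After 8 (read(3)): returned 'Z9G', offset=9
After 9 (seek(-3, CUR)): offset=6
After 10 (seek(-10, END)): offset=10
After 11 (read(7)): returned 'H5MGJ1Y', offset=17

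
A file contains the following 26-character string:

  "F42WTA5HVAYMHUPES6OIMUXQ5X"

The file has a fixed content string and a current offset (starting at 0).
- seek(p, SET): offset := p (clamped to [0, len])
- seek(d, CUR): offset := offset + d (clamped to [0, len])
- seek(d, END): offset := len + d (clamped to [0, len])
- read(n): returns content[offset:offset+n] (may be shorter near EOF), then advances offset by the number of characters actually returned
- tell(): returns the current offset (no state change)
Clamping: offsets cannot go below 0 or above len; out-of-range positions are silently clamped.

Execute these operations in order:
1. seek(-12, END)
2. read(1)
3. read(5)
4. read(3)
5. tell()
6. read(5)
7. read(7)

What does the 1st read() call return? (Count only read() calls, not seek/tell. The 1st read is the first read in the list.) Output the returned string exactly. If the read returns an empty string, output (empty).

Answer: P

Derivation:
After 1 (seek(-12, END)): offset=14
After 2 (read(1)): returned 'P', offset=15
After 3 (read(5)): returned 'ES6OI', offset=20
After 4 (read(3)): returned 'MUX', offset=23
After 5 (tell()): offset=23
After 6 (read(5)): returned 'Q5X', offset=26
After 7 (read(7)): returned '', offset=26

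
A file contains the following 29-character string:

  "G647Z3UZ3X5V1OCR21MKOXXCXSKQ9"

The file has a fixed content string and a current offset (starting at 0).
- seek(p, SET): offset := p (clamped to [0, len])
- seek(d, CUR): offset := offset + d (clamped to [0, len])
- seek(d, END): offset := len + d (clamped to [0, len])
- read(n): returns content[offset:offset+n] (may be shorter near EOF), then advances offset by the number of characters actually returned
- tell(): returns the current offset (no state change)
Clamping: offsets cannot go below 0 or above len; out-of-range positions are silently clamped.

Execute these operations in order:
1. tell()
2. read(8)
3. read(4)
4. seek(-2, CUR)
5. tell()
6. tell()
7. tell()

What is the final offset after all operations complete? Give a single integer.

After 1 (tell()): offset=0
After 2 (read(8)): returned 'G647Z3UZ', offset=8
After 3 (read(4)): returned '3X5V', offset=12
After 4 (seek(-2, CUR)): offset=10
After 5 (tell()): offset=10
After 6 (tell()): offset=10
After 7 (tell()): offset=10

Answer: 10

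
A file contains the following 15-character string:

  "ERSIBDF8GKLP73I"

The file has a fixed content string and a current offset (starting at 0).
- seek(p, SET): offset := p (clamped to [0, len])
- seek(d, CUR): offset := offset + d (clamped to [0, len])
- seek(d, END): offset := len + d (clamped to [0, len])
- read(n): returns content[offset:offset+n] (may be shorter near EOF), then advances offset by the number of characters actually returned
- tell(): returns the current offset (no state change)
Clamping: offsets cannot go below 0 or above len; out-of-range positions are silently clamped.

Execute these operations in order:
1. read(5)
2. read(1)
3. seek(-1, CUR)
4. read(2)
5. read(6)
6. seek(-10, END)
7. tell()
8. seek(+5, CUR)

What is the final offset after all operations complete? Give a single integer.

Answer: 10

Derivation:
After 1 (read(5)): returned 'ERSIB', offset=5
After 2 (read(1)): returned 'D', offset=6
After 3 (seek(-1, CUR)): offset=5
After 4 (read(2)): returned 'DF', offset=7
After 5 (read(6)): returned '8GKLP7', offset=13
After 6 (seek(-10, END)): offset=5
After 7 (tell()): offset=5
After 8 (seek(+5, CUR)): offset=10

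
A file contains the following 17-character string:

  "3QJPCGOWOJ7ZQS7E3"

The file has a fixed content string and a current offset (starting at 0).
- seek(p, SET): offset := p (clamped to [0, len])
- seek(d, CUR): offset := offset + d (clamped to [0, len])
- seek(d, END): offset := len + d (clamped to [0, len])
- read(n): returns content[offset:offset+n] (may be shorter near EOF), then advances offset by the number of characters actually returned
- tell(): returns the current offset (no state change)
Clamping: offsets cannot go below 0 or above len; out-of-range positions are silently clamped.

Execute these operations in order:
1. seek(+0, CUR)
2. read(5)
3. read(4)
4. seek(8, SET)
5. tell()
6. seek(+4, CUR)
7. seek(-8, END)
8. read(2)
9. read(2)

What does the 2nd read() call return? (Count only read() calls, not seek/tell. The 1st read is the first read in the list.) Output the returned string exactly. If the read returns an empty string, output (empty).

Answer: GOWO

Derivation:
After 1 (seek(+0, CUR)): offset=0
After 2 (read(5)): returned '3QJPC', offset=5
After 3 (read(4)): returned 'GOWO', offset=9
After 4 (seek(8, SET)): offset=8
After 5 (tell()): offset=8
After 6 (seek(+4, CUR)): offset=12
After 7 (seek(-8, END)): offset=9
After 8 (read(2)): returned 'J7', offset=11
After 9 (read(2)): returned 'ZQ', offset=13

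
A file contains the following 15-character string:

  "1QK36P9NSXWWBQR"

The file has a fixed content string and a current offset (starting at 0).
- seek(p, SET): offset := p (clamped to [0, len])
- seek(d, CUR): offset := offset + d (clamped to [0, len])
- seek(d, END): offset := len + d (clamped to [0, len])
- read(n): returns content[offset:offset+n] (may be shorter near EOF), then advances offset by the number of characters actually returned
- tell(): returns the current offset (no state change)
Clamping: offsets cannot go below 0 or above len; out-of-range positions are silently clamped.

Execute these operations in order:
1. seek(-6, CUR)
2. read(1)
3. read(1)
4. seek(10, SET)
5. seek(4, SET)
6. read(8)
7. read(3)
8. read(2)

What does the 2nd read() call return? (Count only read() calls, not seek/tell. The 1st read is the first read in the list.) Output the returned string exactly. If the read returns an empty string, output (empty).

After 1 (seek(-6, CUR)): offset=0
After 2 (read(1)): returned '1', offset=1
After 3 (read(1)): returned 'Q', offset=2
After 4 (seek(10, SET)): offset=10
After 5 (seek(4, SET)): offset=4
After 6 (read(8)): returned '6P9NSXWW', offset=12
After 7 (read(3)): returned 'BQR', offset=15
After 8 (read(2)): returned '', offset=15

Answer: Q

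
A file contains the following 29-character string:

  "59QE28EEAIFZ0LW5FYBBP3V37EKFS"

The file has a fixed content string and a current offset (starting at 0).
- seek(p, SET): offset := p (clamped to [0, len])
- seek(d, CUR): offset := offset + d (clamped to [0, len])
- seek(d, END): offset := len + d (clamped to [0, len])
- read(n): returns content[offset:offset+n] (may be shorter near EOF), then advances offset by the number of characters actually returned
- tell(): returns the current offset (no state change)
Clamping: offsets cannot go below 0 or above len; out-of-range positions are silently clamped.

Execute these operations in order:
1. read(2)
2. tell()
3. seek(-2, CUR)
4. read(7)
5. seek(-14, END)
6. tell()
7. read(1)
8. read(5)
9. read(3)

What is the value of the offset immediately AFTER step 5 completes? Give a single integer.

Answer: 15

Derivation:
After 1 (read(2)): returned '59', offset=2
After 2 (tell()): offset=2
After 3 (seek(-2, CUR)): offset=0
After 4 (read(7)): returned '59QE28E', offset=7
After 5 (seek(-14, END)): offset=15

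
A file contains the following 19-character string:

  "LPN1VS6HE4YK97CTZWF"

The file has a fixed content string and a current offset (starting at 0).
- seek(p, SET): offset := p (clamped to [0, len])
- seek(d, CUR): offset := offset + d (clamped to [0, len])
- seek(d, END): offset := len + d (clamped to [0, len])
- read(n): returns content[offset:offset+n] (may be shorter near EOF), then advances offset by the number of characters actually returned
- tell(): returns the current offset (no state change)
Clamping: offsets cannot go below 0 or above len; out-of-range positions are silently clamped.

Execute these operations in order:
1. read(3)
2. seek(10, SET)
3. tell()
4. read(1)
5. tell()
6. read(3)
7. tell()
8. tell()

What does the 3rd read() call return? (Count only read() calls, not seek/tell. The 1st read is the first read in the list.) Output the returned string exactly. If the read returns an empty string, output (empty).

Answer: K97

Derivation:
After 1 (read(3)): returned 'LPN', offset=3
After 2 (seek(10, SET)): offset=10
After 3 (tell()): offset=10
After 4 (read(1)): returned 'Y', offset=11
After 5 (tell()): offset=11
After 6 (read(3)): returned 'K97', offset=14
After 7 (tell()): offset=14
After 8 (tell()): offset=14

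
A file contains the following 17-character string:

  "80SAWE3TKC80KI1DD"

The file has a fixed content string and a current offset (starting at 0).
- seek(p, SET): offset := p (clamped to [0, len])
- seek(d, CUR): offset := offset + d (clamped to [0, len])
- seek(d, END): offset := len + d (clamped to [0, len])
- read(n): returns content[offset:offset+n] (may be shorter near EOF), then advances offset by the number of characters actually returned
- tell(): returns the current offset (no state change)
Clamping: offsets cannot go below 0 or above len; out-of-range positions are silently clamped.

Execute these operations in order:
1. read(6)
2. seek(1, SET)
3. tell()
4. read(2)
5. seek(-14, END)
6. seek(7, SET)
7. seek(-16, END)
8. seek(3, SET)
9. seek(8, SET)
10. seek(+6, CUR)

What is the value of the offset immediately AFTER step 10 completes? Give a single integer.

Answer: 14

Derivation:
After 1 (read(6)): returned '80SAWE', offset=6
After 2 (seek(1, SET)): offset=1
After 3 (tell()): offset=1
After 4 (read(2)): returned '0S', offset=3
After 5 (seek(-14, END)): offset=3
After 6 (seek(7, SET)): offset=7
After 7 (seek(-16, END)): offset=1
After 8 (seek(3, SET)): offset=3
After 9 (seek(8, SET)): offset=8
After 10 (seek(+6, CUR)): offset=14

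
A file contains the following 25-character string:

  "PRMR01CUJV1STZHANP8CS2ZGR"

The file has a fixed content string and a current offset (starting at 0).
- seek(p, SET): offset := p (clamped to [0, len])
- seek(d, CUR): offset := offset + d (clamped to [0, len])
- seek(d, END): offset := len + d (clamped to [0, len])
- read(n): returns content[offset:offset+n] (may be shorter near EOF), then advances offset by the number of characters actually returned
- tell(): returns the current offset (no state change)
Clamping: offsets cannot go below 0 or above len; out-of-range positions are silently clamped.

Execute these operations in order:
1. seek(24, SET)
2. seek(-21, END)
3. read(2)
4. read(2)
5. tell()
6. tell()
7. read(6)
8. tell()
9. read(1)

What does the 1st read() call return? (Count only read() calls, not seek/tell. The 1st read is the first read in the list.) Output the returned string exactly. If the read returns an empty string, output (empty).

After 1 (seek(24, SET)): offset=24
After 2 (seek(-21, END)): offset=4
After 3 (read(2)): returned '01', offset=6
After 4 (read(2)): returned 'CU', offset=8
After 5 (tell()): offset=8
After 6 (tell()): offset=8
After 7 (read(6)): returned 'JV1STZ', offset=14
After 8 (tell()): offset=14
After 9 (read(1)): returned 'H', offset=15

Answer: 01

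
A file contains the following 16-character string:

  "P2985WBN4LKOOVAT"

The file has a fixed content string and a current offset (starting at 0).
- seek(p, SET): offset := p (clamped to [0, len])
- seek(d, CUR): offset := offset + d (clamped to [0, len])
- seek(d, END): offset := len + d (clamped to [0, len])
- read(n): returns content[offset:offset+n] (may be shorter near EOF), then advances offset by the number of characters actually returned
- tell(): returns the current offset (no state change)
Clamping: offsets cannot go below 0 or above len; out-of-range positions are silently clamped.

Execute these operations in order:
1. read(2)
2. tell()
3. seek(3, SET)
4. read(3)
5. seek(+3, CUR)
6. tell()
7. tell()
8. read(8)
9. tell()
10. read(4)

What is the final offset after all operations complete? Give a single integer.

Answer: 16

Derivation:
After 1 (read(2)): returned 'P2', offset=2
After 2 (tell()): offset=2
After 3 (seek(3, SET)): offset=3
After 4 (read(3)): returned '85W', offset=6
After 5 (seek(+3, CUR)): offset=9
After 6 (tell()): offset=9
After 7 (tell()): offset=9
After 8 (read(8)): returned 'LKOOVAT', offset=16
After 9 (tell()): offset=16
After 10 (read(4)): returned '', offset=16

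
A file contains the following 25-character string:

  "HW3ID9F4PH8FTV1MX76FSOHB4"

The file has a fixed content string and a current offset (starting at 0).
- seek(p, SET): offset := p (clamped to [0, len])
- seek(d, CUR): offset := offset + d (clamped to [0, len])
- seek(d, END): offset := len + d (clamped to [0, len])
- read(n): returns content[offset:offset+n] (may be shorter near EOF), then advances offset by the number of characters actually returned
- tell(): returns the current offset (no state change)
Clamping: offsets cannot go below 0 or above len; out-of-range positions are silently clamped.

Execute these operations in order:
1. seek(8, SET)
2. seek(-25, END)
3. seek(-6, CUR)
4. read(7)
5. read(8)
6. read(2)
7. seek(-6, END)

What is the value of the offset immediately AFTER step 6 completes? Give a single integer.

Answer: 17

Derivation:
After 1 (seek(8, SET)): offset=8
After 2 (seek(-25, END)): offset=0
After 3 (seek(-6, CUR)): offset=0
After 4 (read(7)): returned 'HW3ID9F', offset=7
After 5 (read(8)): returned '4PH8FTV1', offset=15
After 6 (read(2)): returned 'MX', offset=17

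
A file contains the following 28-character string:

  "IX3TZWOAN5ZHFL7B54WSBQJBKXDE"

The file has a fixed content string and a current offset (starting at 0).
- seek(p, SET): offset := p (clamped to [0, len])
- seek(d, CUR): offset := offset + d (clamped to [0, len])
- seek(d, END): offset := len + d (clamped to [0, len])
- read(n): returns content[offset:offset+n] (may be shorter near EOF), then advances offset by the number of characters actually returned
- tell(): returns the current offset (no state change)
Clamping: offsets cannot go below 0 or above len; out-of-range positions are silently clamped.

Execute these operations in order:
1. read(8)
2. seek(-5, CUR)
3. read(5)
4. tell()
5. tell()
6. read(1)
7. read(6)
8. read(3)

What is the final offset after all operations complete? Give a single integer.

Answer: 18

Derivation:
After 1 (read(8)): returned 'IX3TZWOA', offset=8
After 2 (seek(-5, CUR)): offset=3
After 3 (read(5)): returned 'TZWOA', offset=8
After 4 (tell()): offset=8
After 5 (tell()): offset=8
After 6 (read(1)): returned 'N', offset=9
After 7 (read(6)): returned '5ZHFL7', offset=15
After 8 (read(3)): returned 'B54', offset=18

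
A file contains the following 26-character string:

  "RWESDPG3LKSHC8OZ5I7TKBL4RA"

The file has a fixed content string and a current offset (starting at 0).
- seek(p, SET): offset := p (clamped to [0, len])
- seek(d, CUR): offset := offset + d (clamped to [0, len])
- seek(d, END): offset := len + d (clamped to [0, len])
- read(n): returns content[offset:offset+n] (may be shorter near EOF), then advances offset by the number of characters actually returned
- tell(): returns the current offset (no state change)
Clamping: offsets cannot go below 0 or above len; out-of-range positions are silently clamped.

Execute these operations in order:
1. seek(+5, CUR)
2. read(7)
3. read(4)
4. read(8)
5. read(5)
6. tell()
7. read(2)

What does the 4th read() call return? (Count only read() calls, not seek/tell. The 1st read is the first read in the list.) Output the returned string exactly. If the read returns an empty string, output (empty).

After 1 (seek(+5, CUR)): offset=5
After 2 (read(7)): returned 'PG3LKSH', offset=12
After 3 (read(4)): returned 'C8OZ', offset=16
After 4 (read(8)): returned '5I7TKBL4', offset=24
After 5 (read(5)): returned 'RA', offset=26
After 6 (tell()): offset=26
After 7 (read(2)): returned '', offset=26

Answer: RA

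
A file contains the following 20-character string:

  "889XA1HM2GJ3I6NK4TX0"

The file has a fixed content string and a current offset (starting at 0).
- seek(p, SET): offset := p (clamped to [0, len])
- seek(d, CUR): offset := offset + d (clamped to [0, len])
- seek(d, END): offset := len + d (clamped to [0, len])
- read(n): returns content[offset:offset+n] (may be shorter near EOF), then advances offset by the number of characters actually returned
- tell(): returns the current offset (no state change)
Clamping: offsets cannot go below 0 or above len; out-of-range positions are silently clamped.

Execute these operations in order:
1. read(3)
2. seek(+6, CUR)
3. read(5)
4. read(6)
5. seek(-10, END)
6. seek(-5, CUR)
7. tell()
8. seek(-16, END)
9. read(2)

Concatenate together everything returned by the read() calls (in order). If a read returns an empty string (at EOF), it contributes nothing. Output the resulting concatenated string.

After 1 (read(3)): returned '889', offset=3
After 2 (seek(+6, CUR)): offset=9
After 3 (read(5)): returned 'GJ3I6', offset=14
After 4 (read(6)): returned 'NK4TX0', offset=20
After 5 (seek(-10, END)): offset=10
After 6 (seek(-5, CUR)): offset=5
After 7 (tell()): offset=5
After 8 (seek(-16, END)): offset=4
After 9 (read(2)): returned 'A1', offset=6

Answer: 889GJ3I6NK4TX0A1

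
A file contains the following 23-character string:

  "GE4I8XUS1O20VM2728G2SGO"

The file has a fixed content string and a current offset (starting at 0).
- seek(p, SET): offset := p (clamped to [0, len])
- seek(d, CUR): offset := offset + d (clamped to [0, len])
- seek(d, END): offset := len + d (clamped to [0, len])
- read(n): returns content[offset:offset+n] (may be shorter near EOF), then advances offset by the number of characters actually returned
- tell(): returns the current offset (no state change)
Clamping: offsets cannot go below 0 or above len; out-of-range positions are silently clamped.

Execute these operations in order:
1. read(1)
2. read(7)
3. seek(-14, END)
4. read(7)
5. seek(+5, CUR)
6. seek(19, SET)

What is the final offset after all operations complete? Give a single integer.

After 1 (read(1)): returned 'G', offset=1
After 2 (read(7)): returned 'E4I8XUS', offset=8
After 3 (seek(-14, END)): offset=9
After 4 (read(7)): returned 'O20VM27', offset=16
After 5 (seek(+5, CUR)): offset=21
After 6 (seek(19, SET)): offset=19

Answer: 19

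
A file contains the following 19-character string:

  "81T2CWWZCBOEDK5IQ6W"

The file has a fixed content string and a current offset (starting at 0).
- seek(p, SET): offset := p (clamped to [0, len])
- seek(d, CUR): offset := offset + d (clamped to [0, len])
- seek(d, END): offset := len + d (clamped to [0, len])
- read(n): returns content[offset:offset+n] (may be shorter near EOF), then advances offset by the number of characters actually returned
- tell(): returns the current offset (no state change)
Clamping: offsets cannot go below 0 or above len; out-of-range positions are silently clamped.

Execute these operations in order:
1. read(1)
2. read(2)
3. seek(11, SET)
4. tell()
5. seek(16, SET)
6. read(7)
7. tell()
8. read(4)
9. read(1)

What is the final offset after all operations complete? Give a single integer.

After 1 (read(1)): returned '8', offset=1
After 2 (read(2)): returned '1T', offset=3
After 3 (seek(11, SET)): offset=11
After 4 (tell()): offset=11
After 5 (seek(16, SET)): offset=16
After 6 (read(7)): returned 'Q6W', offset=19
After 7 (tell()): offset=19
After 8 (read(4)): returned '', offset=19
After 9 (read(1)): returned '', offset=19

Answer: 19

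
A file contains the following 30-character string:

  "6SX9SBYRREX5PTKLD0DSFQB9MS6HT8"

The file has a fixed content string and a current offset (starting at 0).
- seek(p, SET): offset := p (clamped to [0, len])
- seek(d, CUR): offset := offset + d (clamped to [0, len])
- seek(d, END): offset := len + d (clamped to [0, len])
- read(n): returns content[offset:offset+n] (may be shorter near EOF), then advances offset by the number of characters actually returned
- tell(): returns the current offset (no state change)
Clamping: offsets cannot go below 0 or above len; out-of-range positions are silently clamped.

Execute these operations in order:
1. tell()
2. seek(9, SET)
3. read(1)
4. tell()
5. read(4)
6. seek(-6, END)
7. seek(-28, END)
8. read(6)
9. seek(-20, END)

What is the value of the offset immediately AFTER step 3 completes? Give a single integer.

Answer: 10

Derivation:
After 1 (tell()): offset=0
After 2 (seek(9, SET)): offset=9
After 3 (read(1)): returned 'E', offset=10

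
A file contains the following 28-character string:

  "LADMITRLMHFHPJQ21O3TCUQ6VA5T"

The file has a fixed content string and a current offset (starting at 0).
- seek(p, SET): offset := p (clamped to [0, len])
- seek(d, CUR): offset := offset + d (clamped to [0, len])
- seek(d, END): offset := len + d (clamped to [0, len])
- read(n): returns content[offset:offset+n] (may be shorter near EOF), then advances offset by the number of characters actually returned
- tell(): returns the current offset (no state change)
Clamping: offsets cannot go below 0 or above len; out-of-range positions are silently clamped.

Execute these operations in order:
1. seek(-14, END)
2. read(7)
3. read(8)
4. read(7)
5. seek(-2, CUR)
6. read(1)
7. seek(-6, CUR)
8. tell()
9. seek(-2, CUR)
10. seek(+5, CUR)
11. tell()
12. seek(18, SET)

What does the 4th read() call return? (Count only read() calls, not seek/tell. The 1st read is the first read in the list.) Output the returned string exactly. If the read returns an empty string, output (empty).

After 1 (seek(-14, END)): offset=14
After 2 (read(7)): returned 'Q21O3TC', offset=21
After 3 (read(8)): returned 'UQ6VA5T', offset=28
After 4 (read(7)): returned '', offset=28
After 5 (seek(-2, CUR)): offset=26
After 6 (read(1)): returned '5', offset=27
After 7 (seek(-6, CUR)): offset=21
After 8 (tell()): offset=21
After 9 (seek(-2, CUR)): offset=19
After 10 (seek(+5, CUR)): offset=24
After 11 (tell()): offset=24
After 12 (seek(18, SET)): offset=18

Answer: 5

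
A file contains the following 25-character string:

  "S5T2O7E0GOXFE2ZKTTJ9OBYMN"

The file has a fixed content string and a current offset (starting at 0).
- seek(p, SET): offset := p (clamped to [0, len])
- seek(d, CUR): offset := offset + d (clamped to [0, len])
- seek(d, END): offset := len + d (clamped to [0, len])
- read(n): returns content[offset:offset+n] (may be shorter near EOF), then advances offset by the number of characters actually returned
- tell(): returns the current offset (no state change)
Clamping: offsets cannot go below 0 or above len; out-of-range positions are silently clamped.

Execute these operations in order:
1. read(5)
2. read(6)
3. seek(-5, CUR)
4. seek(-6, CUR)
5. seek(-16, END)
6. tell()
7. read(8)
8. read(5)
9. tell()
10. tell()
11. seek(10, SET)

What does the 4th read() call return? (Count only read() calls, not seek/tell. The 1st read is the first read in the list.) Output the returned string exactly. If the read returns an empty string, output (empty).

After 1 (read(5)): returned 'S5T2O', offset=5
After 2 (read(6)): returned '7E0GOX', offset=11
After 3 (seek(-5, CUR)): offset=6
After 4 (seek(-6, CUR)): offset=0
After 5 (seek(-16, END)): offset=9
After 6 (tell()): offset=9
After 7 (read(8)): returned 'OXFE2ZKT', offset=17
After 8 (read(5)): returned 'TJ9OB', offset=22
After 9 (tell()): offset=22
After 10 (tell()): offset=22
After 11 (seek(10, SET)): offset=10

Answer: TJ9OB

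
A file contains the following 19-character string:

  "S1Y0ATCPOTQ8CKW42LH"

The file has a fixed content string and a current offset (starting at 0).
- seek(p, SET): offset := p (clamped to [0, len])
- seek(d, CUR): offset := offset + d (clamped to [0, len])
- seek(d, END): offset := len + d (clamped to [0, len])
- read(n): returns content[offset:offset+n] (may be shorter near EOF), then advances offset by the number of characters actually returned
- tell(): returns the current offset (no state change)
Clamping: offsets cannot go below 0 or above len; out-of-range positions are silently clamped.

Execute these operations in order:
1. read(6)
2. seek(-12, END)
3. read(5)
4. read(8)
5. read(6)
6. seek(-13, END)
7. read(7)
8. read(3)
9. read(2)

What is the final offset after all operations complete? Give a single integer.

Answer: 18

Derivation:
After 1 (read(6)): returned 'S1Y0AT', offset=6
After 2 (seek(-12, END)): offset=7
After 3 (read(5)): returned 'POTQ8', offset=12
After 4 (read(8)): returned 'CKW42LH', offset=19
After 5 (read(6)): returned '', offset=19
After 6 (seek(-13, END)): offset=6
After 7 (read(7)): returned 'CPOTQ8C', offset=13
After 8 (read(3)): returned 'KW4', offset=16
After 9 (read(2)): returned '2L', offset=18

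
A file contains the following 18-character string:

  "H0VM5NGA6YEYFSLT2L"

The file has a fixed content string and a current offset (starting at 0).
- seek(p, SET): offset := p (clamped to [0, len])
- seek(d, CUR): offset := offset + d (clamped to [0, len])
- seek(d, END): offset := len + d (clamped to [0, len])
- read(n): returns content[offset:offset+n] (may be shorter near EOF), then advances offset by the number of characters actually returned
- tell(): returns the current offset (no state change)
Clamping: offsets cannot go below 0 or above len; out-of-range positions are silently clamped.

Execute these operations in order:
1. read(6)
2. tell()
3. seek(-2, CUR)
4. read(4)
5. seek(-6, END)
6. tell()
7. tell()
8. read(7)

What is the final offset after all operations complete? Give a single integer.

After 1 (read(6)): returned 'H0VM5N', offset=6
After 2 (tell()): offset=6
After 3 (seek(-2, CUR)): offset=4
After 4 (read(4)): returned '5NGA', offset=8
After 5 (seek(-6, END)): offset=12
After 6 (tell()): offset=12
After 7 (tell()): offset=12
After 8 (read(7)): returned 'FSLT2L', offset=18

Answer: 18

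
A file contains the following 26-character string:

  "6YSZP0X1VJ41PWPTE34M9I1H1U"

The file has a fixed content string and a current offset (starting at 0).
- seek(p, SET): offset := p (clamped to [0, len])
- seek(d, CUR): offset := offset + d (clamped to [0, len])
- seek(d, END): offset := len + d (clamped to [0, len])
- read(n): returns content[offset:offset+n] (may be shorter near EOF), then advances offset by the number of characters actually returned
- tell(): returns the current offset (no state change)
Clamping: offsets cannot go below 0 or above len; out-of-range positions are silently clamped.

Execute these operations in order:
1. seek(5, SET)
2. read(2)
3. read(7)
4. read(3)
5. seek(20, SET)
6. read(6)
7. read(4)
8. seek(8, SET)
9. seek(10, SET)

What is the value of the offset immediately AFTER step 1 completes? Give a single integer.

Answer: 5

Derivation:
After 1 (seek(5, SET)): offset=5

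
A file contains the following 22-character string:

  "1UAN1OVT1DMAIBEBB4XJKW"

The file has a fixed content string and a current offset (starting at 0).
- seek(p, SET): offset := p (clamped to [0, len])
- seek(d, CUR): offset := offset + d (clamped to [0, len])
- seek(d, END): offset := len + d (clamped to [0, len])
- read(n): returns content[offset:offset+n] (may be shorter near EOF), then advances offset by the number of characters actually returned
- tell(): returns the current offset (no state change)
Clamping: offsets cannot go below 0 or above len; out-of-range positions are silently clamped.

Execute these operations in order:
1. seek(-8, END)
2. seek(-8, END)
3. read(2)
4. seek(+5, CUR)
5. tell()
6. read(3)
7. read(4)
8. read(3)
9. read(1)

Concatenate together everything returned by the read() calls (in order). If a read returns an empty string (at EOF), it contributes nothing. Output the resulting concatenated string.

Answer: EBW

Derivation:
After 1 (seek(-8, END)): offset=14
After 2 (seek(-8, END)): offset=14
After 3 (read(2)): returned 'EB', offset=16
After 4 (seek(+5, CUR)): offset=21
After 5 (tell()): offset=21
After 6 (read(3)): returned 'W', offset=22
After 7 (read(4)): returned '', offset=22
After 8 (read(3)): returned '', offset=22
After 9 (read(1)): returned '', offset=22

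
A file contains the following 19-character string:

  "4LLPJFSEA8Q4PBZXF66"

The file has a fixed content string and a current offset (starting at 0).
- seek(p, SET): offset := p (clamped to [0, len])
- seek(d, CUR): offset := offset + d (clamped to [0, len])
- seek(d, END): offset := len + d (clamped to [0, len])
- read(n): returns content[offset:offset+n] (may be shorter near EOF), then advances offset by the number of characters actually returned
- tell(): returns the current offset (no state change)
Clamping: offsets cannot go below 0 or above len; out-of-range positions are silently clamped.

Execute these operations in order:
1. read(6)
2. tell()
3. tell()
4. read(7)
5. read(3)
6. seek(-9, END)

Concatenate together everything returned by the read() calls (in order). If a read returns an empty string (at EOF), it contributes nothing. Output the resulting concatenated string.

Answer: 4LLPJFSEA8Q4PBZX

Derivation:
After 1 (read(6)): returned '4LLPJF', offset=6
After 2 (tell()): offset=6
After 3 (tell()): offset=6
After 4 (read(7)): returned 'SEA8Q4P', offset=13
After 5 (read(3)): returned 'BZX', offset=16
After 6 (seek(-9, END)): offset=10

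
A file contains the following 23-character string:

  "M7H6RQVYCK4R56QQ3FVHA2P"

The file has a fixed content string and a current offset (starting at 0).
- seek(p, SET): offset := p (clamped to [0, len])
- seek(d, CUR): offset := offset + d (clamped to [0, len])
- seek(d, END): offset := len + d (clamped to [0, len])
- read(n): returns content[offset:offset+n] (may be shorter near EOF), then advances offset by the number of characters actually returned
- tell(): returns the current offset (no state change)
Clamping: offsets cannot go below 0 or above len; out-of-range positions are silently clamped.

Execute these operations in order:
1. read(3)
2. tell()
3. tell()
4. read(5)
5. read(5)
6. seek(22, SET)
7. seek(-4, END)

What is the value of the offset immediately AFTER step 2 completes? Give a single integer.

Answer: 3

Derivation:
After 1 (read(3)): returned 'M7H', offset=3
After 2 (tell()): offset=3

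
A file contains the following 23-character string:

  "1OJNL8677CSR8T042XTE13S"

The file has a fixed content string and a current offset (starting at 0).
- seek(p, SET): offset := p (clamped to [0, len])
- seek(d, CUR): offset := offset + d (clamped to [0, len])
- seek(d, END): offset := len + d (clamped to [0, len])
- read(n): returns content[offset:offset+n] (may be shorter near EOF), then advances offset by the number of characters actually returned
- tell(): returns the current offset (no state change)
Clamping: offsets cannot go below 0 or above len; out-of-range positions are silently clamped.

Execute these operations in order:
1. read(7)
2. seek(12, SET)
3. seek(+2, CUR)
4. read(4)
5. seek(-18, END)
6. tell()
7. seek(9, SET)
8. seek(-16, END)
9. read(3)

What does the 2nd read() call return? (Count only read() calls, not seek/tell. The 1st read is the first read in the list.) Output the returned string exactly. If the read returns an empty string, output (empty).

After 1 (read(7)): returned '1OJNL86', offset=7
After 2 (seek(12, SET)): offset=12
After 3 (seek(+2, CUR)): offset=14
After 4 (read(4)): returned '042X', offset=18
After 5 (seek(-18, END)): offset=5
After 6 (tell()): offset=5
After 7 (seek(9, SET)): offset=9
After 8 (seek(-16, END)): offset=7
After 9 (read(3)): returned '77C', offset=10

Answer: 042X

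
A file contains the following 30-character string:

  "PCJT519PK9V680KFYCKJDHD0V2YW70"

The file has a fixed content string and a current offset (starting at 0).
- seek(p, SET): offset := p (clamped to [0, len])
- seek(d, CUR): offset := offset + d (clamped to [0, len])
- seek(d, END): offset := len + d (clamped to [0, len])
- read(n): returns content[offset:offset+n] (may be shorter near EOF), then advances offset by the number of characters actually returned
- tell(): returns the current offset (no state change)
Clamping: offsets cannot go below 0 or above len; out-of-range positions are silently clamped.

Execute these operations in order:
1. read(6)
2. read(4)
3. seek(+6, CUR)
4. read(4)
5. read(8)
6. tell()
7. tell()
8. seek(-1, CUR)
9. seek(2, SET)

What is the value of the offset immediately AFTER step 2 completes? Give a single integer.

After 1 (read(6)): returned 'PCJT51', offset=6
After 2 (read(4)): returned '9PK9', offset=10

Answer: 10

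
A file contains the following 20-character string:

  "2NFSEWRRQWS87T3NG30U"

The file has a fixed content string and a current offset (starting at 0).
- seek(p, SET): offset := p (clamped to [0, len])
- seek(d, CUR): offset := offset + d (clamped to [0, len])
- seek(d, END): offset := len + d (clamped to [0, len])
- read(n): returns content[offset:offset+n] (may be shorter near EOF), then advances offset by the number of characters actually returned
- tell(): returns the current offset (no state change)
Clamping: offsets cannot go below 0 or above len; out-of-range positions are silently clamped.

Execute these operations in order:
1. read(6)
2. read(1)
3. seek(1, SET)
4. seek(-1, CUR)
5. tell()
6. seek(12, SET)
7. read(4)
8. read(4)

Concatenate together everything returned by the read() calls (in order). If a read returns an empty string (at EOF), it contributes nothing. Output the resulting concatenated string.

Answer: 2NFSEWR7T3NG30U

Derivation:
After 1 (read(6)): returned '2NFSEW', offset=6
After 2 (read(1)): returned 'R', offset=7
After 3 (seek(1, SET)): offset=1
After 4 (seek(-1, CUR)): offset=0
After 5 (tell()): offset=0
After 6 (seek(12, SET)): offset=12
After 7 (read(4)): returned '7T3N', offset=16
After 8 (read(4)): returned 'G30U', offset=20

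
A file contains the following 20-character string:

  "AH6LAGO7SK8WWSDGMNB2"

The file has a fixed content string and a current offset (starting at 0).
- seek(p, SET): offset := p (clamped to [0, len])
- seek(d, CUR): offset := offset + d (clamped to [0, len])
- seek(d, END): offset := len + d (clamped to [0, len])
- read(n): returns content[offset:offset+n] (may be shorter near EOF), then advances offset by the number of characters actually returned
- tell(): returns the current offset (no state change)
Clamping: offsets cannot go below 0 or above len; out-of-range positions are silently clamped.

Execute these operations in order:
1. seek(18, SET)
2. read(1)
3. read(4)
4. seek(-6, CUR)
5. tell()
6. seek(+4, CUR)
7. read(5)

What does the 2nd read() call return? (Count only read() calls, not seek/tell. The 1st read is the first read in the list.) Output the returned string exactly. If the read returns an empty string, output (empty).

After 1 (seek(18, SET)): offset=18
After 2 (read(1)): returned 'B', offset=19
After 3 (read(4)): returned '2', offset=20
After 4 (seek(-6, CUR)): offset=14
After 5 (tell()): offset=14
After 6 (seek(+4, CUR)): offset=18
After 7 (read(5)): returned 'B2', offset=20

Answer: 2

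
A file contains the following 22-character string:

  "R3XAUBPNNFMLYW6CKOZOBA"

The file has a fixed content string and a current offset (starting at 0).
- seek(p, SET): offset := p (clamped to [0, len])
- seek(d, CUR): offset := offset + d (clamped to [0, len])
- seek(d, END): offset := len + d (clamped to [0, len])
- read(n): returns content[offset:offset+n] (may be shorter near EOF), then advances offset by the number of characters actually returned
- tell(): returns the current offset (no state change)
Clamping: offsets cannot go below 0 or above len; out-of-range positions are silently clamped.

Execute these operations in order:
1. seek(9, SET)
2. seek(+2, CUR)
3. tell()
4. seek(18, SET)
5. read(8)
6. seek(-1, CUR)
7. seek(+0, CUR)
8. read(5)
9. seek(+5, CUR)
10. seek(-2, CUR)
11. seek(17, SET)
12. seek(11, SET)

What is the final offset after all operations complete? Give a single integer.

Answer: 11

Derivation:
After 1 (seek(9, SET)): offset=9
After 2 (seek(+2, CUR)): offset=11
After 3 (tell()): offset=11
After 4 (seek(18, SET)): offset=18
After 5 (read(8)): returned 'ZOBA', offset=22
After 6 (seek(-1, CUR)): offset=21
After 7 (seek(+0, CUR)): offset=21
After 8 (read(5)): returned 'A', offset=22
After 9 (seek(+5, CUR)): offset=22
After 10 (seek(-2, CUR)): offset=20
After 11 (seek(17, SET)): offset=17
After 12 (seek(11, SET)): offset=11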